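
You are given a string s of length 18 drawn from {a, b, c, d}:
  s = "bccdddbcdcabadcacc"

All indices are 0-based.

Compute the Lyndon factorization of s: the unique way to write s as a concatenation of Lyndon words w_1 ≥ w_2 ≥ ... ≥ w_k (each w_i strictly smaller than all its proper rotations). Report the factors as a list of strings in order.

["bccdddbcdc", "abadcacc"]

emit factor 1: 'bccdddbcdc' (i=0, period=10)
emit factor 2: 'abadcacc' (i=10, period=8)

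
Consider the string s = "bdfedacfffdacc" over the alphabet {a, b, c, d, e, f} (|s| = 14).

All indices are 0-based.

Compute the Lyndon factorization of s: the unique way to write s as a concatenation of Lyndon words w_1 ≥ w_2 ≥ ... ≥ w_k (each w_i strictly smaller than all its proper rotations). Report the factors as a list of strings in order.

emit factor 1: 'bdfed' (i=0, period=5)
emit factor 2: 'acfffd' (i=5, period=6)
emit factor 3: 'acc' (i=11, period=3)

["bdfed", "acfffd", "acc"]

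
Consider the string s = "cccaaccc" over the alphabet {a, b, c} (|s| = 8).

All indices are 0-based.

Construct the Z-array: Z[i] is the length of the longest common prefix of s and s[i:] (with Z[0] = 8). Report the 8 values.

[8, 2, 1, 0, 0, 3, 2, 1]

Z[0]=8
i=1: i≥r, start 0; Z[1]=2 extend→box=[1,3)
i=2: min(r-i=1, Z[1]=2)=1; Z[2]=1
i=3: i≥r, start 0; Z[3]=0
i=4: i≥r, start 0; Z[4]=0
i=5: i≥r, start 0; Z[5]=3 extend→box=[5,8)
i=6: min(r-i=2, Z[1]=2)=2; Z[6]=2
i=7: min(r-i=1, Z[2]=1)=1; Z[7]=1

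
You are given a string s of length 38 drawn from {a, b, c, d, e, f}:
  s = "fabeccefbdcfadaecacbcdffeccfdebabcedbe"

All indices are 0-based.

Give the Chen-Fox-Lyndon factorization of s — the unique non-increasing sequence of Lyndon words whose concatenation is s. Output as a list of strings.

["f", "abeccefbdcfadaecacbcdffeccfdeb", "abcedbe"]

emit factor 1: 'f' (i=0, period=1)
emit factor 2: 'abeccefbdcfadaecacbcdffeccfdeb' (i=1, period=30)
emit factor 3: 'abcedbe' (i=31, period=7)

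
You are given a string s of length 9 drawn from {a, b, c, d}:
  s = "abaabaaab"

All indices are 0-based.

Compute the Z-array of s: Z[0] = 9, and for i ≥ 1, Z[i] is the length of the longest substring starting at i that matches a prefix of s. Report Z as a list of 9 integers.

Z[0]=9
i=1: i≥r, start 0; Z[1]=0
i=2: i≥r, start 0; Z[2]=1 grow→box=[2,3)
i=3: i≥r, start 0; Z[3]=4 grow→box=[3,7)
i=4: min(r-i=3, Z[1]=0)=0; Z[4]=0
i=5: min(r-i=2, Z[2]=1)=1; Z[5]=1
i=6: min(r-i=1, Z[3]=4)=1; Z[6]=1
i=7: i≥r, start 0; Z[7]=2 grow→box=[7,9)
i=8: min(r-i=1, Z[1]=0)=0; Z[8]=0

[9, 0, 1, 4, 0, 1, 1, 2, 0]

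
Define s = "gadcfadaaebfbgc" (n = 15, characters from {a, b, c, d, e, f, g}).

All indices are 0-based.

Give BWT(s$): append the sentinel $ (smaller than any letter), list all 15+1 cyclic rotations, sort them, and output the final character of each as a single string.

cdfgaefgdaaacb$b

rank  rotation          last
    0  $gadcfadaaebfbgc  c
    1  aaebfbgc$gadcfad  d
    2  adaaebfbgc$gadcf  f
    3  adcfadaaebfbgc$g  g
    4  aebfbgc$gadcfada  a
    5  bfbgc$gadcfadaae  e
    6  bgc$gadcfadaaebf  f
    7  c$gadcfadaaebfbg  g
    8  cfadaaebfbgc$gad  d
    9  daaebfbgc$gadcfa  a
   10  dcfadaaebfbgc$ga  a
   11  ebfbgc$gadcfadaa  a
   12  fadaaebfbgc$gadc  c
   13  fbgc$gadcfadaaeb  b
   14  gadcfadaaebfbgc$  $
   15  gc$gadcfadaaebfb  b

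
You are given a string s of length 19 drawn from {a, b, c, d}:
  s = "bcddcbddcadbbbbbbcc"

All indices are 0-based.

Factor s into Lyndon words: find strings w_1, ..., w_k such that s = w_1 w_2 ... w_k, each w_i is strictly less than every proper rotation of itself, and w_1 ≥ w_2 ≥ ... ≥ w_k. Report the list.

["bcddcbddc", "adbbbbbbcc"]

emit factor 1: 'bcddcbddc' (i=0, period=9)
emit factor 2: 'adbbbbbbcc' (i=9, period=10)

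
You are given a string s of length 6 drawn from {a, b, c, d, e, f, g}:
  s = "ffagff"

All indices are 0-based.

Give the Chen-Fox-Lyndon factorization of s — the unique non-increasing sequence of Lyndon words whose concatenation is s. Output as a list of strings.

["f", "f", "agff"]

emit factor 1: 'f' (i=0, period=1)
emit factor 2: 'f' (i=1, period=1)
emit factor 3: 'agff' (i=2, period=4)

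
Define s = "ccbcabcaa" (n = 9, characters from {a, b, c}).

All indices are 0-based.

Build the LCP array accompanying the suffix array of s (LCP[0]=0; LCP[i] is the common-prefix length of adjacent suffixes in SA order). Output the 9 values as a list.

[0, 1, 1, 0, 3, 0, 2, 1, 1]

rank→(start, suffix):
  0 → (8, 'a')
  1 → (7, 'aa')
  2 → (4, 'abcaa')
  3 → (5, 'bcaa')
  4 → (2, 'bcabcaa')
  5 → (6, 'caa')
  6 → (3, 'cabcaa')
  7 → (1, 'cbcabcaa')
  8 → (0, 'ccbcabcaa')

SA = [8, 7, 4, 5, 2, 6, 3, 1, 0]
i: (SA[i-1],SA[i]) lcp shared
  1: (8,7) 1 'a'
  2: (7,4) 1 'a'
  3: (4,5) 0 ''
  4: (5,2) 3 'bca'
  5: (2,6) 0 ''
  6: (6,3) 2 'ca'
  7: (3,1) 1 'c'
  8: (1,0) 1 'c'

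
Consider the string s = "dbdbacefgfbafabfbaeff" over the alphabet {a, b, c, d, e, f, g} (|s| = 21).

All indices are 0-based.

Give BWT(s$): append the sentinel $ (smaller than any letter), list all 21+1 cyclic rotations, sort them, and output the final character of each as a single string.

ffbbbdffdaab$acfabgeef

rank  rotation                last
    0  $dbdbacefgfbafabfbaeff  f
    1  abfbaeff$dbdbacefgfbaf  f
    2  acefgfbafabfbaeff$dbdb  b
    3  aeff$dbdbacefgfbafabfb  b
    4  afabfbaeff$dbdbacefgfb  b
    5  bacefgfbafabfbaeff$dbd  d
    6  baeff$dbdbacefgfbafabf  f
    7  bafabfbaeff$dbdbacefgf  f
    8  bdbacefgfbafabfbaeff$d  d
    9  bfbaeff$dbdbacefgfbafa  a
   10  cefgfbafabfbaeff$dbdba  a
   11  dbacefgfbafabfbaeff$db  b
   12  dbdbacefgfbafabfbaeff$  $
   13  eff$dbdbacefgfbafabfba  a
   14  efgfbafabfbaeff$dbdbac  c
   15  f$dbdbacefgfbafabfbaef  f
   16  fabfbaeff$dbdbacefgfba  a
   17  fbaeff$dbdbacefgfbafab  b
   18  fbafabfbaeff$dbdbacefg  g
   19  ff$dbdbacefgfbafabfbae  e
   20  fgfbafabfbaeff$dbdbace  e
   21  gfbafabfbaeff$dbdbacef  f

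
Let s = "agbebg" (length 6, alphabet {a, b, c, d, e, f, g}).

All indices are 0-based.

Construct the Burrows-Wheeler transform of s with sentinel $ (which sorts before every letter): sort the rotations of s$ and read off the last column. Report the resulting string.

rank  rotation last
    0  $agbebg  g
    1  agbebg$  $
    2  bebg$ag  g
    3  bg$agbe  e
    4  ebg$agb  b
    5  g$agbeb  b
    6  gbebg$a  a

g$gebba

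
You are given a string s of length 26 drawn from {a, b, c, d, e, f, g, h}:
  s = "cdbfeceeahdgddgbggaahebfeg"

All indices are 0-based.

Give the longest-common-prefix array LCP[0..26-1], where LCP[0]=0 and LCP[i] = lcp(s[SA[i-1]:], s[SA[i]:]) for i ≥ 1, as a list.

rank→(start, suffix):
  0 → (18, 'aahebfeg')
  1 → (8, 'ahdgddgbggaahebfeg')
  2 → (19, 'ahebfeg')
  3 → (2, 'bfeceeahdgddgbggaahebfeg')
  4 → (22, 'bfeg')
  5 → (15, 'bggaahebfeg')
  6 → (0, 'cdbfeceeahdgddgbggaahebfeg')
  7 → (5, 'ceeahdgddgbggaahebfeg')
  8 → (1, 'dbfeceeahdgddgbggaahebfeg')
  9 → (12, 'ddgbggaahebfeg')
  10 → (13, 'dgbggaahebfeg')
  11 → (10, 'dgddgbggaahebfeg')
  12 → (7, 'eahdgddgbggaahebfeg')
  13 → (21, 'ebfeg')
  14 → (4, 'eceeahdgddgbggaahebfeg')
  15 → (6, 'eeahdgddgbggaahebfeg')
  16 → (24, 'eg')
  17 → (3, 'feceeahdgddgbggaahebfeg')
  18 → (23, 'feg')
  19 → (25, 'g')
  20 → (17, 'gaahebfeg')
  21 → (14, 'gbggaahebfeg')
  22 → (11, 'gddgbggaahebfeg')
  23 → (16, 'ggaahebfeg')
  24 → (9, 'hdgddgbggaahebfeg')
  25 → (20, 'hebfeg')

SA = [18, 8, 19, 2, 22, 15, 0, 5, 1, 12, 13, 10, 7, 21, 4, 6, 24, 3, 23, 25, 17, 14, 11, 16, 9, 20]
[i] adj suffixes → lcp
  [1] 18/8 → 1 ('a')
  [2] 8/19 → 2 ('ah')
  [3] 19/2 → 0 ('')
  [4] 2/22 → 3 ('bfe')
  [5] 22/15 → 1 ('b')
  [6] 15/0 → 0 ('')
  [7] 0/5 → 1 ('c')
  [8] 5/1 → 0 ('')
  [9] 1/12 → 1 ('d')
  [10] 12/13 → 1 ('d')
  [11] 13/10 → 2 ('dg')
  [12] 10/7 → 0 ('')
  [13] 7/21 → 1 ('e')
  [14] 21/4 → 1 ('e')
  [15] 4/6 → 1 ('e')
  [16] 6/24 → 1 ('e')
  [17] 24/3 → 0 ('')
  [18] 3/23 → 2 ('fe')
  [19] 23/25 → 0 ('')
  [20] 25/17 → 1 ('g')
  [21] 17/14 → 1 ('g')
  [22] 14/11 → 1 ('g')
  [23] 11/16 → 1 ('g')
  [24] 16/9 → 0 ('')
  [25] 9/20 → 1 ('h')

[0, 1, 2, 0, 3, 1, 0, 1, 0, 1, 1, 2, 0, 1, 1, 1, 1, 0, 2, 0, 1, 1, 1, 1, 0, 1]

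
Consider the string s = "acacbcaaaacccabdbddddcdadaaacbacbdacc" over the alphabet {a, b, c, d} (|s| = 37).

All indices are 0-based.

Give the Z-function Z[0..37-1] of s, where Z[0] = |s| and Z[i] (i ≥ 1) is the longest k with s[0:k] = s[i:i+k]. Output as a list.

Z[0]=37
i=1: outside box; Z[1]=0
i=2: outside box; Z[2]=2 extend→box=[2,4)
i=3: min(r-i=1, Z[1]=0)=0; Z[3]=0
i=4: outside box; Z[4]=0
i=5: outside box; Z[5]=0
i=6: outside box; Z[6]=1 extend→box=[6,7)
i=7: outside box; Z[7]=1 extend→box=[7,8)
i=8: outside box; Z[8]=1 extend→box=[8,9)
i=9: outside box; Z[9]=2 extend→box=[9,11)
i=10: min(r-i=1, Z[1]=0)=0; Z[10]=0
i=11: outside box; Z[11]=0
i=12: outside box; Z[12]=0
i=13: outside box; Z[13]=1 extend→box=[13,14)
i=14: outside box; Z[14]=0
i=15: outside box; Z[15]=0
i=16: outside box; Z[16]=0
i=17: outside box; Z[17]=0
i=18: outside box; Z[18]=0
i=19: outside box; Z[19]=0
i=20: outside box; Z[20]=0
i=21: outside box; Z[21]=0
i=22: outside box; Z[22]=0
i=23: outside box; Z[23]=1 extend→box=[23,24)
i=24: outside box; Z[24]=0
i=25: outside box; Z[25]=1 extend→box=[25,26)
i=26: outside box; Z[26]=1 extend→box=[26,27)
i=27: outside box; Z[27]=2 extend→box=[27,29)
i=28: min(r-i=1, Z[1]=0)=0; Z[28]=0
i=29: outside box; Z[29]=0
i=30: outside box; Z[30]=2 extend→box=[30,32)
i=31: min(r-i=1, Z[1]=0)=0; Z[31]=0
i=32: outside box; Z[32]=0
i=33: outside box; Z[33]=0
i=34: outside box; Z[34]=2 extend→box=[34,36)
i=35: min(r-i=1, Z[1]=0)=0; Z[35]=0
i=36: outside box; Z[36]=0

[37, 0, 2, 0, 0, 0, 1, 1, 1, 2, 0, 0, 0, 1, 0, 0, 0, 0, 0, 0, 0, 0, 0, 1, 0, 1, 1, 2, 0, 0, 2, 0, 0, 0, 2, 0, 0]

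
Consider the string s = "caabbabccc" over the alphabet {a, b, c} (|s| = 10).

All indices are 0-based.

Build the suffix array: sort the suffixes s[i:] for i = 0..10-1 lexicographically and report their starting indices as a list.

[1, 2, 5, 4, 3, 6, 9, 0, 8, 7]

rank→(start, suffix):
  0 → (1, 'aabbabccc')
  1 → (2, 'abbabccc')
  2 → (5, 'abccc')
  3 → (4, 'babccc')
  4 → (3, 'bbabccc')
  5 → (6, 'bccc')
  6 → (9, 'c')
  7 → (0, 'caabbabccc')
  8 → (8, 'cc')
  9 → (7, 'ccc')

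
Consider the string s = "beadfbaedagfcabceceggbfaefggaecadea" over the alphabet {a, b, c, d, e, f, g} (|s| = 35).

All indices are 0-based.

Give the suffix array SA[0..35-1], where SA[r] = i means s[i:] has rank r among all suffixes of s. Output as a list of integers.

[34, 13, 31, 2, 28, 6, 23, 9, 5, 14, 0, 21, 12, 30, 15, 17, 8, 32, 3, 33, 1, 29, 16, 7, 24, 18, 22, 4, 11, 25, 27, 20, 10, 26, 19]

rank | idx | suffix
   0 |  34 | a
   1 |  13 | abceceggbfaefggaecadea
   2 |  31 | adea
   3 |   2 | adfbaedagfcabceceggbfaefggaecadea
   4 |  28 | aecadea
   5 |   6 | aedagfcabceceggbfaefggaecadea
   6 |  23 | aefggaecadea
   7 |   9 | agfcabceceggbfaefggaecadea
   8 |   5 | baedagfcabceceggbfaefggaecadea
   9 |  14 | bceceggbfaefggaecadea
  10 |   0 | beadfbaedagfcabceceggbfaefggaecadea
  11 |  21 | bfaefggaecadea
  12 |  12 | cabceceggbfaefggaecadea
  13 |  30 | cadea
  14 |  15 | ceceggbfaefggaecadea
  15 |  17 | ceggbfaefggaecadea
  16 |   8 | dagfcabceceggbfaefggaecadea
  17 |  32 | dea
  18 |   3 | dfbaedagfcabceceggbfaefggaecadea
  19 |  33 | ea
  20 |   1 | eadfbaedagfcabceceggbfaefggaecadea
  21 |  29 | ecadea
  22 |  16 | eceggbfaefggaecadea
  23 |   7 | edagfcabceceggbfaefggaecadea
  24 |  24 | efggaecadea
  25 |  18 | eggbfaefggaecadea
  26 |  22 | faefggaecadea
  27 |   4 | fbaedagfcabceceggbfaefggaecadea
  28 |  11 | fcabceceggbfaefggaecadea
  29 |  25 | fggaecadea
  30 |  27 | gaecadea
  31 |  20 | gbfaefggaecadea
  32 |  10 | gfcabceceggbfaefggaecadea
  33 |  26 | ggaecadea
  34 |  19 | ggbfaefggaecadea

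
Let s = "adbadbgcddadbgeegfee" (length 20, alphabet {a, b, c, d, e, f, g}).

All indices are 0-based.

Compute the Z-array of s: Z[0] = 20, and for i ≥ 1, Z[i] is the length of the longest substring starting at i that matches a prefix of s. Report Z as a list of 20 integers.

Z[0]=20
i=1: i≥r, start 0; Z[1]=0
i=2: i≥r, start 0; Z[2]=0
i=3: i≥r, start 0; Z[3]=3 scan→box=[3,6)
i=4: min(r-i=2, Z[1]=0)=0; Z[4]=0
i=5: min(r-i=1, Z[2]=0)=0; Z[5]=0
i=6: i≥r, start 0; Z[6]=0
i=7: i≥r, start 0; Z[7]=0
i=8: i≥r, start 0; Z[8]=0
i=9: i≥r, start 0; Z[9]=0
i=10: i≥r, start 0; Z[10]=3 scan→box=[10,13)
i=11: min(r-i=2, Z[1]=0)=0; Z[11]=0
i=12: min(r-i=1, Z[2]=0)=0; Z[12]=0
i=13: i≥r, start 0; Z[13]=0
i=14: i≥r, start 0; Z[14]=0
i=15: i≥r, start 0; Z[15]=0
i=16: i≥r, start 0; Z[16]=0
i=17: i≥r, start 0; Z[17]=0
i=18: i≥r, start 0; Z[18]=0
i=19: i≥r, start 0; Z[19]=0

[20, 0, 0, 3, 0, 0, 0, 0, 0, 0, 3, 0, 0, 0, 0, 0, 0, 0, 0, 0]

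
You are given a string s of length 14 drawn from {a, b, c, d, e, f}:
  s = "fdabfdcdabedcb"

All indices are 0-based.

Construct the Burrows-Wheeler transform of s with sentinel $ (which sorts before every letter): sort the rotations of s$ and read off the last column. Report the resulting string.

rank  rotation         last
    0  $fdabfdcdabedcb  b
    1  abedcb$fdabfdcd  d
    2  abfdcdabedcb$fd  d
    3  b$fdabfdcdabedc  c
    4  bedcb$fdabfdcda  a
    5  bfdcdabedcb$fda  a
    6  cb$fdabfdcdabed  d
    7  cdabedcb$fdabfd  d
    8  dabedcb$fdabfdc  c
    9  dabfdcdabedcb$f  f
   10  dcb$fdabfdcdabe  e
   11  dcdabedcb$fdabf  f
   12  edcb$fdabfdcdab  b
   13  fdabfdcdabedcb$  $
   14  fdcdabedcb$fdab  b

bddcaaddcfefb$b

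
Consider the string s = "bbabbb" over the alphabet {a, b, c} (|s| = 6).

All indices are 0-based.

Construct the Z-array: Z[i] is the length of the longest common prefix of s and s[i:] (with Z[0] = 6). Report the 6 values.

Z[0]=6
i=1: fresh scan; Z[1]=1 scan→box=[1,2)
i=2: fresh scan; Z[2]=0
i=3: fresh scan; Z[3]=2 scan→box=[3,5)
i=4: min(r-i=1, Z[1]=1)=1; Z[4]=2 scan→box=[4,6)
i=5: min(r-i=1, Z[1]=1)=1; Z[5]=1

[6, 1, 0, 2, 2, 1]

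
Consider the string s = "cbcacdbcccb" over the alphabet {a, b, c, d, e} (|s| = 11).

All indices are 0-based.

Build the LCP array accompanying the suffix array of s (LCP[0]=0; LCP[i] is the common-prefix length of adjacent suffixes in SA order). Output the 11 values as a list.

sorted suffixes:
  #0 SA[0]=3  'acdbcccb'
  #1 SA[1]=10  'b'
  #2 SA[2]=1  'bcacdbcccb'
  #3 SA[3]=6  'bcccb'
  #4 SA[4]=2  'cacdbcccb'
  #5 SA[5]=9  'cb'
  #6 SA[6]=0  'cbcacdbcccb'
  #7 SA[7]=8  'ccb'
  #8 SA[8]=7  'cccb'
  #9 SA[9]=4  'cdbcccb'
  #10 SA[10]=5  'dbcccb'

SA = [3, 10, 1, 6, 2, 9, 0, 8, 7, 4, 5]
rank  pair      lcp
   1  s[3:],s[10:]  0  ''
   2  s[10:],s[1:]  1  'b'
   3  s[1:],s[6:]  2  'bc'
   4  s[6:],s[2:]  0  ''
   5  s[2:],s[9:]  1  'c'
   6  s[9:],s[0:]  2  'cb'
   7  s[0:],s[8:]  1  'c'
   8  s[8:],s[7:]  2  'cc'
   9  s[7:],s[4:]  1  'c'
  10  s[4:],s[5:]  0  ''

[0, 0, 1, 2, 0, 1, 2, 1, 2, 1, 0]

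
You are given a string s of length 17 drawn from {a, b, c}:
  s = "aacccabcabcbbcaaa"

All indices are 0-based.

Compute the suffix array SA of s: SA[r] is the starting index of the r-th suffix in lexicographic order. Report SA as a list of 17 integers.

[16, 15, 14, 0, 5, 8, 1, 11, 12, 6, 9, 13, 4, 7, 10, 3, 2]

rank→(start, suffix):
  0 → (16, 'a')
  1 → (15, 'aa')
  2 → (14, 'aaa')
  3 → (0, 'aacccabcabcbbcaaa')
  4 → (5, 'abcabcbbcaaa')
  5 → (8, 'abcbbcaaa')
  6 → (1, 'acccabcabcbbcaaa')
  7 → (11, 'bbcaaa')
  8 → (12, 'bcaaa')
  9 → (6, 'bcabcbbcaaa')
  10 → (9, 'bcbbcaaa')
  11 → (13, 'caaa')
  12 → (4, 'cabcabcbbcaaa')
  13 → (7, 'cabcbbcaaa')
  14 → (10, 'cbbcaaa')
  15 → (3, 'ccabcabcbbcaaa')
  16 → (2, 'cccabcabcbbcaaa')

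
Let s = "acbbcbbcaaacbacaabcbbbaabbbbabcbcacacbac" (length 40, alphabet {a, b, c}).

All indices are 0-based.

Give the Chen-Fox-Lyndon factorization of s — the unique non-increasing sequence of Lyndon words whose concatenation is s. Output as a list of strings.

emit factor 1: 'acbbcbbc' (i=0, period=8)
emit factor 2: 'aaacbacaabcbbbaabbbbabcbcacacbac' (i=8, period=32)

["acbbcbbc", "aaacbacaabcbbbaabbbbabcbcacacbac"]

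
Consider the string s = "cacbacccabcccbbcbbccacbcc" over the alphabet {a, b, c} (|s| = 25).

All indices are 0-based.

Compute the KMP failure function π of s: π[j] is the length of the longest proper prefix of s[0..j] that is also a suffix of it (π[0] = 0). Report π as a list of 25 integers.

[0, 0, 1, 0, 0, 1, 1, 1, 2, 0, 1, 1, 1, 0, 0, 1, 0, 0, 1, 1, 2, 3, 4, 1, 1]

π[0] = 0
j=1 s[j]='a': π[1]=0 (border '')
j=2 s[j]='c': π[2]=1 (border 'c')
j=3 s[j]='b': k: 1→0; π[3]=0 (border '')
j=4 s[j]='a': π[4]=0 (border '')
j=5 s[j]='c': π[5]=1 (border 'c')
j=6 s[j]='c': k: 1→0; π[6]=1 (border 'c')
j=7 s[j]='c': k: 1→0; π[7]=1 (border 'c')
j=8 s[j]='a': π[8]=2 (border 'ca')
j=9 s[j]='b': k: 2→0; π[9]=0 (border '')
j=10 s[j]='c': π[10]=1 (border 'c')
j=11 s[j]='c': k: 1→0; π[11]=1 (border 'c')
j=12 s[j]='c': k: 1→0; π[12]=1 (border 'c')
j=13 s[j]='b': k: 1→0; π[13]=0 (border '')
j=14 s[j]='b': π[14]=0 (border '')
j=15 s[j]='c': π[15]=1 (border 'c')
j=16 s[j]='b': k: 1→0; π[16]=0 (border '')
j=17 s[j]='b': π[17]=0 (border '')
j=18 s[j]='c': π[18]=1 (border 'c')
j=19 s[j]='c': k: 1→0; π[19]=1 (border 'c')
j=20 s[j]='a': π[20]=2 (border 'ca')
j=21 s[j]='c': π[21]=3 (border 'cac')
j=22 s[j]='b': π[22]=4 (border 'cacb')
j=23 s[j]='c': k: 4→0; π[23]=1 (border 'c')
j=24 s[j]='c': k: 1→0; π[24]=1 (border 'c')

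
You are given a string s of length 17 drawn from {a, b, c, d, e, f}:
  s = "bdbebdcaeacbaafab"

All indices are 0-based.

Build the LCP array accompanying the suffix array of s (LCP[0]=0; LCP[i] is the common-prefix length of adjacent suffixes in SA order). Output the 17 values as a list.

sorted suffixes:
  #0 SA[0]=12  'aafab'
  #1 SA[1]=15  'ab'
  #2 SA[2]=9  'acbaafab'
  #3 SA[3]=7  'aeacbaafab'
  #4 SA[4]=13  'afab'
  #5 SA[5]=16  'b'
  #6 SA[6]=11  'baafab'
  #7 SA[7]=0  'bdbebdcaeacbaafab'
  #8 SA[8]=4  'bdcaeacbaafab'
  #9 SA[9]=2  'bebdcaeacbaafab'
  #10 SA[10]=6  'caeacbaafab'
  #11 SA[11]=10  'cbaafab'
  #12 SA[12]=1  'dbebdcaeacbaafab'
  #13 SA[13]=5  'dcaeacbaafab'
  #14 SA[14]=8  'eacbaafab'
  #15 SA[15]=3  'ebdcaeacbaafab'
  #16 SA[16]=14  'fab'

SA = [12, 15, 9, 7, 13, 16, 11, 0, 4, 2, 6, 10, 1, 5, 8, 3, 14]
i: (SA[i-1],SA[i]) lcp shared
  1: (12,15) 1 'a'
  2: (15,9) 1 'a'
  3: (9,7) 1 'a'
  4: (7,13) 1 'a'
  5: (13,16) 0 ''
  6: (16,11) 1 'b'
  7: (11,0) 1 'b'
  8: (0,4) 2 'bd'
  9: (4,2) 1 'b'
  10: (2,6) 0 ''
  11: (6,10) 1 'c'
  12: (10,1) 0 ''
  13: (1,5) 1 'd'
  14: (5,8) 0 ''
  15: (8,3) 1 'e'
  16: (3,14) 0 ''

[0, 1, 1, 1, 1, 0, 1, 1, 2, 1, 0, 1, 0, 1, 0, 1, 0]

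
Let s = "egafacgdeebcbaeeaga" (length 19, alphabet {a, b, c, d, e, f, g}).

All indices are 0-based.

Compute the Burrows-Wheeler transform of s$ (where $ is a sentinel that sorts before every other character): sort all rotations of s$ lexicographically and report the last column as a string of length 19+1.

agfbgecebageead$aaec

rank  rotation              last
    0  $egafacgdeebcbaeeaga  a
    1  a$egafacgdeebcbaeeag  g
    2  acgdeebcbaeeaga$egaf  f
    3  aeeaga$egafacgdeebcb  b
    4  afacgdeebcbaeeaga$eg  g
    5  aga$egafacgdeebcbaee  e
    6  baeeaga$egafacgdeebc  c
    7  bcbaeeaga$egafacgdee  e
    8  cbaeeaga$egafacgdeeb  b
    9  cgdeebcbaeeaga$egafa  a
   10  deebcbaeeaga$egafacg  g
   11  eaga$egafacgdeebcbae  e
   12  ebcbaeeaga$egafacgde  e
   13  eeaga$egafacgdeebcba  a
   14  eebcbaeeaga$egafacgd  d
   15  egafacgdeebcbaeeaga$  $
   16  facgdeebcbaeeaga$ega  a
   17  ga$egafacgdeebcbaeea  a
   18  gafacgdeebcbaeeaga$e  e
   19  gdeebcbaeeaga$egafac  c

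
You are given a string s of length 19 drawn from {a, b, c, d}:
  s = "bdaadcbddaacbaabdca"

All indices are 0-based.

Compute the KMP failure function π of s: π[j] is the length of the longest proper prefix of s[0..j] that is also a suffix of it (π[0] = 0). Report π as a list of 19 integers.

[0, 0, 0, 0, 0, 0, 1, 2, 0, 0, 0, 0, 1, 0, 0, 1, 2, 0, 0]

π[0] = 0
j=1 s[j]='d': π[1]=0 (border '')
j=2 s[j]='a': π[2]=0 (border '')
j=3 s[j]='a': π[3]=0 (border '')
j=4 s[j]='d': π[4]=0 (border '')
j=5 s[j]='c': π[5]=0 (border '')
j=6 s[j]='b': π[6]=1 (border 'b')
j=7 s[j]='d': π[7]=2 (border 'bd')
j=8 s[j]='d': k: 2→0; π[8]=0 (border '')
j=9 s[j]='a': π[9]=0 (border '')
j=10 s[j]='a': π[10]=0 (border '')
j=11 s[j]='c': π[11]=0 (border '')
j=12 s[j]='b': π[12]=1 (border 'b')
j=13 s[j]='a': k: 1→0; π[13]=0 (border '')
j=14 s[j]='a': π[14]=0 (border '')
j=15 s[j]='b': π[15]=1 (border 'b')
j=16 s[j]='d': π[16]=2 (border 'bd')
j=17 s[j]='c': k: 2→0; π[17]=0 (border '')
j=18 s[j]='a': π[18]=0 (border '')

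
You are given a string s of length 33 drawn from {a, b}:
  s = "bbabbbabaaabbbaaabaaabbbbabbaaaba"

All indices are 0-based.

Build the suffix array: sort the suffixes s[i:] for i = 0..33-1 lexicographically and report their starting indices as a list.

[32, 28, 14, 8, 18, 29, 15, 9, 19, 30, 6, 16, 25, 10, 2, 20, 31, 27, 13, 7, 17, 5, 24, 1, 26, 12, 4, 23, 0, 11, 3, 22, 21]

rank | idx | suffix
   0 |  32 | a
   1 |  28 | aaaba
   2 |  14 | aaabaaabbbbabbaaaba
   3 |   8 | aaabbbaaabaaabbbbabbaaaba
   4 |  18 | aaabbbbabbaaaba
   5 |  29 | aaba
   6 |  15 | aabaaabbbbabbaaaba
   7 |   9 | aabbbaaabaaabbbbabbaaaba
   8 |  19 | aabbbbabbaaaba
   9 |  30 | aba
  10 |   6 | abaaabbbaaabaaabbbbabbaaaba
  11 |  16 | abaaabbbbabbaaaba
  12 |  25 | abbaaaba
  13 |  10 | abbbaaabaaabbbbabbaaaba
  14 |   2 | abbbabaaabbbaaabaaabbbbabbaaaba
  15 |  20 | abbbbabbaaaba
  16 |  31 | ba
  17 |  27 | baaaba
  18 |  13 | baaabaaabbbbabbaaaba
  19 |   7 | baaabbbaaabaaabbbbabbaaaba
  20 |  17 | baaabbbbabbaaaba
  21 |   5 | babaaabbbaaabaaabbbbabbaaaba
  22 |  24 | babbaaaba
  23 |   1 | babbbabaaabbbaaabaaabbbbabbaaaba
  24 |  26 | bbaaaba
  25 |  12 | bbaaabaaabbbbabbaaaba
  26 |   4 | bbabaaabbbaaabaaabbbbabbaaaba
  27 |  23 | bbabbaaaba
  28 |   0 | bbabbbabaaabbbaaabaaabbbbabbaaaba
  29 |  11 | bbbaaabaaabbbbabbaaaba
  30 |   3 | bbbabaaabbbaaabaaabbbbabbaaaba
  31 |  22 | bbbabbaaaba
  32 |  21 | bbbbabbaaaba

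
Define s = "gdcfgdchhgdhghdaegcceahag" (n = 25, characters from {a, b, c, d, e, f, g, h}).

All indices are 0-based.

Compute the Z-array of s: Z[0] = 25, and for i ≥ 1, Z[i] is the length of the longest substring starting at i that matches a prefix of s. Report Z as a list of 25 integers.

Z[0]=25
i=1: fresh scan; Z[1]=0
i=2: fresh scan; Z[2]=0
i=3: fresh scan; Z[3]=0
i=4: fresh scan; Z[4]=3 extend→box=[4,7)
i=5: min(r-i=2, Z[1]=0)=0; Z[5]=0
i=6: min(r-i=1, Z[2]=0)=0; Z[6]=0
i=7: fresh scan; Z[7]=0
i=8: fresh scan; Z[8]=0
i=9: fresh scan; Z[9]=2 extend→box=[9,11)
i=10: min(r-i=1, Z[1]=0)=0; Z[10]=0
i=11: fresh scan; Z[11]=0
i=12: fresh scan; Z[12]=1 extend→box=[12,13)
i=13: fresh scan; Z[13]=0
i=14: fresh scan; Z[14]=0
i=15: fresh scan; Z[15]=0
i=16: fresh scan; Z[16]=0
i=17: fresh scan; Z[17]=1 extend→box=[17,18)
i=18: fresh scan; Z[18]=0
i=19: fresh scan; Z[19]=0
i=20: fresh scan; Z[20]=0
i=21: fresh scan; Z[21]=0
i=22: fresh scan; Z[22]=0
i=23: fresh scan; Z[23]=0
i=24: fresh scan; Z[24]=1 extend→box=[24,25)

[25, 0, 0, 0, 3, 0, 0, 0, 0, 2, 0, 0, 1, 0, 0, 0, 0, 1, 0, 0, 0, 0, 0, 0, 1]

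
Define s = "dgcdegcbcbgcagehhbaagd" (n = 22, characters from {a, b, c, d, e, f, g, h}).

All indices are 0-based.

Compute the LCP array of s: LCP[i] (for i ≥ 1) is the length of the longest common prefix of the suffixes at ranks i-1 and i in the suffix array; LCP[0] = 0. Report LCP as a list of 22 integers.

[0, 1, 2, 0, 1, 1, 0, 1, 2, 1, 0, 1, 1, 0, 1, 0, 2, 2, 1, 1, 0, 1]

rank | idx | suffix
   0 |  18 | aagd
   1 |  19 | agd
   2 |  12 | agehhbaagd
   3 |  17 | baagd
   4 |   7 | bcbgcagehhbaagd
   5 |   9 | bgcagehhbaagd
   6 |  11 | cagehhbaagd
   7 |   6 | cbcbgcagehhbaagd
   8 |   8 | cbgcagehhbaagd
   9 |   2 | cdegcbcbgcagehhbaagd
  10 |  21 | d
  11 |   3 | degcbcbgcagehhbaagd
  12 |   0 | dgcdegcbcbgcagehhbaagd
  13 |   4 | egcbcbgcagehhbaagd
  14 |  14 | ehhbaagd
  15 |  10 | gcagehhbaagd
  16 |   5 | gcbcbgcagehhbaagd
  17 |   1 | gcdegcbcbgcagehhbaagd
  18 |  20 | gd
  19 |  13 | gehhbaagd
  20 |  16 | hbaagd
  21 |  15 | hhbaagd

SA = [18, 19, 12, 17, 7, 9, 11, 6, 8, 2, 21, 3, 0, 4, 14, 10, 5, 1, 20, 13, 16, 15]
i: (SA[i-1],SA[i]) lcp shared
  1: (18,19) 1 'a'
  2: (19,12) 2 'ag'
  3: (12,17) 0 ''
  4: (17,7) 1 'b'
  5: (7,9) 1 'b'
  6: (9,11) 0 ''
  7: (11,6) 1 'c'
  8: (6,8) 2 'cb'
  9: (8,2) 1 'c'
  10: (2,21) 0 ''
  11: (21,3) 1 'd'
  12: (3,0) 1 'd'
  13: (0,4) 0 ''
  14: (4,14) 1 'e'
  15: (14,10) 0 ''
  16: (10,5) 2 'gc'
  17: (5,1) 2 'gc'
  18: (1,20) 1 'g'
  19: (20,13) 1 'g'
  20: (13,16) 0 ''
  21: (16,15) 1 'h'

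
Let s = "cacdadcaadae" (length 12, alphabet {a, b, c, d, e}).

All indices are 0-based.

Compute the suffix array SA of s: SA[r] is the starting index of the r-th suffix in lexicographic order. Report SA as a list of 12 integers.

sorted suffixes:
  #0 SA[0]=7  'aadae'
  #1 SA[1]=1  'acdadcaadae'
  #2 SA[2]=8  'adae'
  #3 SA[3]=4  'adcaadae'
  #4 SA[4]=10  'ae'
  #5 SA[5]=6  'caadae'
  #6 SA[6]=0  'cacdadcaadae'
  #7 SA[7]=2  'cdadcaadae'
  #8 SA[8]=3  'dadcaadae'
  #9 SA[9]=9  'dae'
  #10 SA[10]=5  'dcaadae'
  #11 SA[11]=11  'e'

[7, 1, 8, 4, 10, 6, 0, 2, 3, 9, 5, 11]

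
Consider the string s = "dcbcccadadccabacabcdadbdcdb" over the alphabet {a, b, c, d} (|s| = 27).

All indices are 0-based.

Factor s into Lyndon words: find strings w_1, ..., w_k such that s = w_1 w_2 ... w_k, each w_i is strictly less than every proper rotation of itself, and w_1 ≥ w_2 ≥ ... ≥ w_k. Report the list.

["d", "c", "bccc", "adadcc", "abacabcdadbdcdb"]

emit factor 1: 'd' (i=0, period=1)
emit factor 2: 'c' (i=1, period=1)
emit factor 3: 'bccc' (i=2, period=4)
emit factor 4: 'adadcc' (i=6, period=6)
emit factor 5: 'abacabcdadbdcdb' (i=12, period=15)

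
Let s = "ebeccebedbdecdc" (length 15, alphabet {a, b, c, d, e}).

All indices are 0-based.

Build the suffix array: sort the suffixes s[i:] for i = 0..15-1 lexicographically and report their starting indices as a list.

[9, 1, 6, 14, 3, 12, 4, 8, 13, 10, 0, 5, 2, 11, 7]

rank→(start, suffix):
  0 → (9, 'bdecdc')
  1 → (1, 'beccebedbdecdc')
  2 → (6, 'bedbdecdc')
  3 → (14, 'c')
  4 → (3, 'ccebedbdecdc')
  5 → (12, 'cdc')
  6 → (4, 'cebedbdecdc')
  7 → (8, 'dbdecdc')
  8 → (13, 'dc')
  9 → (10, 'decdc')
  10 → (0, 'ebeccebedbdecdc')
  11 → (5, 'ebedbdecdc')
  12 → (2, 'eccebedbdecdc')
  13 → (11, 'ecdc')
  14 → (7, 'edbdecdc')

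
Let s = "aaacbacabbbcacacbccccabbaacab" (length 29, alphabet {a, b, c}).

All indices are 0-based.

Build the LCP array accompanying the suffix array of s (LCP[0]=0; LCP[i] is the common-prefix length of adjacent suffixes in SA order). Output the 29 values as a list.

[0, 2, 3, 1, 2, 3, 1, 4, 3, 2, 3, 0, 1, 2, 1, 2, 2, 1, 2, 0, 3, 4, 2, 3, 1, 2, 1, 2, 3]

rank→(start, suffix):
  0 → (0, 'aaacbacabbbcacacbccccabbaacab')
  1 → (24, 'aacab')
  2 → (1, 'aacbacabbbcacacbccccabbaacab')
  3 → (27, 'ab')
  4 → (21, 'abbaacab')
  5 → (7, 'abbbcacacbccccabbaacab')
  6 → (25, 'acab')
  7 → (5, 'acabbbcacacbccccabbaacab')
  8 → (12, 'acacbccccabbaacab')
  9 → (2, 'acbacabbbcacacbccccabbaacab')
  10 → (14, 'acbccccabbaacab')
  11 → (28, 'b')
  12 → (23, 'baacab')
  13 → (4, 'bacabbbcacacbccccabbaacab')
  14 → (22, 'bbaacab')
  15 → (8, 'bbbcacacbccccabbaacab')
  16 → (9, 'bbcacacbccccabbaacab')
  17 → (10, 'bcacacbccccabbaacab')
  18 → (16, 'bccccabbaacab')
  19 → (26, 'cab')
  20 → (20, 'cabbaacab')
  21 → (6, 'cabbbcacacbccccabbaacab')
  22 → (11, 'cacacbccccabbaacab')
  23 → (13, 'cacbccccabbaacab')
  24 → (3, 'cbacabbbcacacbccccabbaacab')
  25 → (15, 'cbccccabbaacab')
  26 → (19, 'ccabbaacab')
  27 → (18, 'cccabbaacab')
  28 → (17, 'ccccabbaacab')

SA = [0, 24, 1, 27, 21, 7, 25, 5, 12, 2, 14, 28, 23, 4, 22, 8, 9, 10, 16, 26, 20, 6, 11, 13, 3, 15, 19, 18, 17]
i: (SA[i-1],SA[i]) lcp shared
  1: (0,24) 2 'aa'
  2: (24,1) 3 'aac'
  3: (1,27) 1 'a'
  4: (27,21) 2 'ab'
  5: (21,7) 3 'abb'
  6: (7,25) 1 'a'
  7: (25,5) 4 'acab'
  8: (5,12) 3 'aca'
  9: (12,2) 2 'ac'
  10: (2,14) 3 'acb'
  11: (14,28) 0 ''
  12: (28,23) 1 'b'
  13: (23,4) 2 'ba'
  14: (4,22) 1 'b'
  15: (22,8) 2 'bb'
  16: (8,9) 2 'bb'
  17: (9,10) 1 'b'
  18: (10,16) 2 'bc'
  19: (16,26) 0 ''
  20: (26,20) 3 'cab'
  21: (20,6) 4 'cabb'
  22: (6,11) 2 'ca'
  23: (11,13) 3 'cac'
  24: (13,3) 1 'c'
  25: (3,15) 2 'cb'
  26: (15,19) 1 'c'
  27: (19,18) 2 'cc'
  28: (18,17) 3 'ccc'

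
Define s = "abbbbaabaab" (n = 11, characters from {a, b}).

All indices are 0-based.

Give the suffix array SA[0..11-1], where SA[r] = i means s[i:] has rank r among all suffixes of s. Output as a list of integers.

sorted suffixes:
  #0 SA[0]=8  'aab'
  #1 SA[1]=5  'aabaab'
  #2 SA[2]=9  'ab'
  #3 SA[3]=6  'abaab'
  #4 SA[4]=0  'abbbbaabaab'
  #5 SA[5]=10  'b'
  #6 SA[6]=7  'baab'
  #7 SA[7]=4  'baabaab'
  #8 SA[8]=3  'bbaabaab'
  #9 SA[9]=2  'bbbaabaab'
  #10 SA[10]=1  'bbbbaabaab'

[8, 5, 9, 6, 0, 10, 7, 4, 3, 2, 1]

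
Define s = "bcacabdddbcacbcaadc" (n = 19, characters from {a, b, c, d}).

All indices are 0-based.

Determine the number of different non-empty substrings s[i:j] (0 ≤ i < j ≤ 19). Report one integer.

164

rank | idx | suffix
   0 |  15 | aadc
   1 |   4 | abdddbcacbcaadc
   2 |   2 | acabdddbcacbcaadc
   3 |  11 | acbcaadc
   4 |  16 | adc
   5 |  13 | bcaadc
   6 |   0 | bcacabdddbcacbcaadc
   7 |   9 | bcacbcaadc
   8 |   5 | bdddbcacbcaadc
   9 |  18 | c
  10 |  14 | caadc
  11 |   3 | cabdddbcacbcaadc
  12 |   1 | cacabdddbcacbcaadc
  13 |  10 | cacbcaadc
  14 |  12 | cbcaadc
  15 |   8 | dbcacbcaadc
  16 |  17 | dc
  17 |   7 | ddbcacbcaadc
  18 |   6 | dddbcacbcaadc

SA = [15, 4, 2, 11, 16, 13, 0, 9, 5, 18, 14, 3, 1, 10, 12, 8, 17, 7, 6]
rank  pair      lcp
   1  s[15:],s[4:]  1  'a'
   2  s[4:],s[2:]  1  'a'
   3  s[2:],s[11:]  2  'ac'
   4  s[11:],s[16:]  1  'a'
   5  s[16:],s[13:]  0  ''
   6  s[13:],s[0:]  3  'bca'
   7  s[0:],s[9:]  4  'bcac'
   8  s[9:],s[5:]  1  'b'
   9  s[5:],s[18:]  0  ''
  10  s[18:],s[14:]  1  'c'
  11  s[14:],s[3:]  2  'ca'
  12  s[3:],s[1:]  2  'ca'
  13  s[1:],s[10:]  3  'cac'
  14  s[10:],s[12:]  1  'c'
  15  s[12:],s[8:]  0  ''
  16  s[8:],s[17:]  1  'd'
  17  s[17:],s[7:]  1  'd'
  18  s[7:],s[6:]  2  'dd'

n(n+1)/2 = 19·20/2 = 190
Σ LCP = 0 + 1 + 1 + 2 + 1 + 0 + 3 + 4 + 1 + 0 + 1 + 2 + 2 + 3 + 1 + 0 + 1 + 1 + 2 = 26
distinct = 190 − 26 = 164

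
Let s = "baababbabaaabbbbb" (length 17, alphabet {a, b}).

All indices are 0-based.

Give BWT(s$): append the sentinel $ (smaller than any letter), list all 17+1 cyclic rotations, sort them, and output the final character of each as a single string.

rank  rotation            last
    0  $baababbabaaabbbbb  b
    1  aaabbbbb$baababbab  b
    2  aababbabaaabbbbb$b  b
    3  aabbbbb$baababbaba  a
    4  abaaabbbbb$baababb  b
    5  ababbabaaabbbbb$ba  a
    6  abbabaaabbbbb$baab  b
    7  abbbbb$baababbabaa  a
    8  b$baababbabaaabbbb  b
    9  baaabbbbb$baababba  a
   10  baababbabaaabbbbb$  $
   11  babaaabbbbb$baabab  b
   12  babbabaaabbbbb$baa  a
   13  bb$baababbabaaabbb  b
   14  bbabaaabbbbb$baaba  a
   15  bbb$baababbabaaabb  b
   16  bbbb$baababbabaaab  b
   17  bbbbb$baababbabaaa  a

bbbabababa$bababba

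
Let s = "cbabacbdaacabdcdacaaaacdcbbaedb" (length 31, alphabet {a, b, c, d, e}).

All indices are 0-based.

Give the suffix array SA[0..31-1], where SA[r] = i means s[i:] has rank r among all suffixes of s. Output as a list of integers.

rank→(start, suffix):
  0 → (18, 'aaaacdcbbaedb')
  1 → (19, 'aaacdcbbaedb')
  2 → (8, 'aacabdcdacaaaacdcbbaedb')
  3 → (20, 'aacdcbbaedb')
  4 → (2, 'abacbdaacabdcdacaaaacdcbbaedb')
  5 → (11, 'abdcdacaaaacdcbbaedb')
  6 → (16, 'acaaaacdcbbaedb')
  7 → (9, 'acabdcdacaaaacdcbbaedb')
  8 → (4, 'acbdaacabdcdacaaaacdcbbaedb')
  9 → (21, 'acdcbbaedb')
  10 → (27, 'aedb')
  11 → (30, 'b')
  12 → (1, 'babacbdaacabdcdacaaaacdcbbaedb')
  13 → (3, 'bacbdaacabdcdacaaaacdcbbaedb')
  14 → (26, 'baedb')
  15 → (25, 'bbaedb')
  16 → (6, 'bdaacabdcdacaaaacdcbbaedb')
  17 → (12, 'bdcdacaaaacdcbbaedb')
  18 → (17, 'caaaacdcbbaedb')
  19 → (10, 'cabdcdacaaaacdcbbaedb')
  20 → (0, 'cbabacbdaacabdcdacaaaacdcbbaedb')
  21 → (24, 'cbbaedb')
  22 → (5, 'cbdaacabdcdacaaaacdcbbaedb')
  23 → (14, 'cdacaaaacdcbbaedb')
  24 → (22, 'cdcbbaedb')
  25 → (7, 'daacabdcdacaaaacdcbbaedb')
  26 → (15, 'dacaaaacdcbbaedb')
  27 → (29, 'db')
  28 → (23, 'dcbbaedb')
  29 → (13, 'dcdacaaaacdcbbaedb')
  30 → (28, 'edb')

[18, 19, 8, 20, 2, 11, 16, 9, 4, 21, 27, 30, 1, 3, 26, 25, 6, 12, 17, 10, 0, 24, 5, 14, 22, 7, 15, 29, 23, 13, 28]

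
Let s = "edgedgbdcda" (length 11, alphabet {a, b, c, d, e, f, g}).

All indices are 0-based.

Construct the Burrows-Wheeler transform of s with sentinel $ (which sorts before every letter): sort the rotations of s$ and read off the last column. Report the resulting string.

adgdcbeeg$dd

rank  rotation      last
    0  $edgedgbdcda  a
    1  a$edgedgbdcd  d
    2  bdcda$edgedg  g
    3  cda$edgedgbd  d
    4  da$edgedgbdc  c
    5  dcda$edgedgb  b
    6  dgbdcda$edge  e
    7  dgedgbdcda$e  e
    8  edgbdcda$edg  g
    9  edgedgbdcda$  $
   10  gbdcda$edged  d
   11  gedgbdcda$ed  d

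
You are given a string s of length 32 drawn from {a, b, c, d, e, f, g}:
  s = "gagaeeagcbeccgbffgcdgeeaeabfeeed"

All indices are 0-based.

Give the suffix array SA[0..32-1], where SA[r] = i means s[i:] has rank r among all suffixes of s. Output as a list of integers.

rank | idx | suffix
   0 |  25 | abfeeed
   1 |  23 | aeabfeeed
   2 |   3 | aeeagcbeccgbffgcdgeeaeabfeeed
   3 |   1 | agaeeagcbeccgbffgcdgeeaeabfeeed
   4 |   6 | agcbeccgbffgcdgeeaeabfeeed
   5 |   9 | beccgbffgcdgeeaeabfeeed
   6 |  26 | bfeeed
   7 |  14 | bffgcdgeeaeabfeeed
   8 |   8 | cbeccgbffgcdgeeaeabfeeed
   9 |  11 | ccgbffgcdgeeaeabfeeed
  10 |  18 | cdgeeaeabfeeed
  11 |  12 | cgbffgcdgeeaeabfeeed
  12 |  31 | d
  13 |  19 | dgeeaeabfeeed
  14 |  24 | eabfeeed
  15 |  22 | eaeabfeeed
  16 |   5 | eagcbeccgbffgcdgeeaeabfeeed
  17 |  10 | eccgbffgcdgeeaeabfeeed
  18 |  30 | ed
  19 |  21 | eeaeabfeeed
  20 |   4 | eeagcbeccgbffgcdgeeaeabfeeed
  21 |  29 | eed
  22 |  28 | eeed
  23 |  27 | feeed
  24 |  15 | ffgcdgeeaeabfeeed
  25 |  16 | fgcdgeeaeabfeeed
  26 |   2 | gaeeagcbeccgbffgcdgeeaeabfeeed
  27 |   0 | gagaeeagcbeccgbffgcdgeeaeabfeeed
  28 |  13 | gbffgcdgeeaeabfeeed
  29 |   7 | gcbeccgbffgcdgeeaeabfeeed
  30 |  17 | gcdgeeaeabfeeed
  31 |  20 | geeaeabfeeed

[25, 23, 3, 1, 6, 9, 26, 14, 8, 11, 18, 12, 31, 19, 24, 22, 5, 10, 30, 21, 4, 29, 28, 27, 15, 16, 2, 0, 13, 7, 17, 20]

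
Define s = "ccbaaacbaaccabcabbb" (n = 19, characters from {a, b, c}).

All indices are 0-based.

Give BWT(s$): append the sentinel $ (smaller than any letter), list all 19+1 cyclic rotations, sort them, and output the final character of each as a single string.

bbabccaabccbaabccaa$

rank  rotation              last
    0  $ccbaaacbaaccabcabbb  b
    1  aaacbaaccabcabbb$ccb  b
    2  aacbaaccabcabbb$ccba  a
    3  aaccabcabbb$ccbaaacb  b
    4  abbb$ccbaaacbaaccabc  c
    5  abcabbb$ccbaaacbaacc  c
    6  acbaaccabcabbb$ccbaa  a
    7  accabcabbb$ccbaaacba  a
    8  b$ccbaaacbaaccabcabb  b
    9  baaacbaaccabcabbb$cc  c
   10  baaccabcabbb$ccbaaac  c
   11  bb$ccbaaacbaaccabcab  b
   12  bbb$ccbaaacbaaccabca  a
   13  bcabbb$ccbaaacbaacca  a
   14  cabbb$ccbaaacbaaccab  b
   15  cabcabbb$ccbaaacbaac  c
   16  cbaaacbaaccabcabbb$c  c
   17  cbaaccabcabbb$ccbaaa  a
   18  ccabcabbb$ccbaaacbaa  a
   19  ccbaaacbaaccabcabbb$  $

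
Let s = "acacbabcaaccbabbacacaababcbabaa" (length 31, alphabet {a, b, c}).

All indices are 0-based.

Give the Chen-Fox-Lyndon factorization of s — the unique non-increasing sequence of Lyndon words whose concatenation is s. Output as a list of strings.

["acacb", "abc", "aaccbabbacac", "aababcbab", "a", "a"]

emit factor 1: 'acacb' (i=0, period=5)
emit factor 2: 'abc' (i=5, period=3)
emit factor 3: 'aaccbabbacac' (i=8, period=12)
emit factor 4: 'aababcbab' (i=20, period=9)
emit factor 5: 'a' (i=29, period=1)
emit factor 6: 'a' (i=30, period=1)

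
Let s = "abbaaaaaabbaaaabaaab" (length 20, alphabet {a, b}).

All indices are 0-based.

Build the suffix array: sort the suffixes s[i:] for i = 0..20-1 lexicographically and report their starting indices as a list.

rank→(start, suffix):
  0 → (3, 'aaaaaabbaaaabaaab')
  1 → (4, 'aaaaabbaaaabaaab')
  2 → (11, 'aaaabaaab')
  3 → (5, 'aaaabbaaaabaaab')
  4 → (16, 'aaab')
  5 → (12, 'aaabaaab')
  6 → (6, 'aaabbaaaabaaab')
  7 → (17, 'aab')
  8 → (13, 'aabaaab')
  9 → (7, 'aabbaaaabaaab')
  10 → (18, 'ab')
  11 → (14, 'abaaab')
  12 → (0, 'abbaaaaaabbaaaabaaab')
  13 → (8, 'abbaaaabaaab')
  14 → (19, 'b')
  15 → (2, 'baaaaaabbaaaabaaab')
  16 → (10, 'baaaabaaab')
  17 → (15, 'baaab')
  18 → (1, 'bbaaaaaabbaaaabaaab')
  19 → (9, 'bbaaaabaaab')

[3, 4, 11, 5, 16, 12, 6, 17, 13, 7, 18, 14, 0, 8, 19, 2, 10, 15, 1, 9]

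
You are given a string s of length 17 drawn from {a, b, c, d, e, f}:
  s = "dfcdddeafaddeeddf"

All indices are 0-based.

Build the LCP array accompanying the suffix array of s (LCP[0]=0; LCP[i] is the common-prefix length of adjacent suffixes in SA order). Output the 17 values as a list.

sorted suffixes:
  #0 SA[0]=9  'addeeddf'
  #1 SA[1]=7  'afaddeeddf'
  #2 SA[2]=2  'cdddeafaddeeddf'
  #3 SA[3]=3  'dddeafaddeeddf'
  #4 SA[4]=4  'ddeafaddeeddf'
  #5 SA[5]=10  'ddeeddf'
  #6 SA[6]=14  'ddf'
  #7 SA[7]=5  'deafaddeeddf'
  #8 SA[8]=11  'deeddf'
  #9 SA[9]=15  'df'
  #10 SA[10]=0  'dfcdddeafaddeeddf'
  #11 SA[11]=6  'eafaddeeddf'
  #12 SA[12]=13  'eddf'
  #13 SA[13]=12  'eeddf'
  #14 SA[14]=16  'f'
  #15 SA[15]=8  'faddeeddf'
  #16 SA[16]=1  'fcdddeafaddeeddf'

SA = [9, 7, 2, 3, 4, 10, 14, 5, 11, 15, 0, 6, 13, 12, 16, 8, 1]
[i] adj suffixes → lcp
  [1] 9/7 → 1 ('a')
  [2] 7/2 → 0 ('')
  [3] 2/3 → 0 ('')
  [4] 3/4 → 2 ('dd')
  [5] 4/10 → 3 ('dde')
  [6] 10/14 → 2 ('dd')
  [7] 14/5 → 1 ('d')
  [8] 5/11 → 2 ('de')
  [9] 11/15 → 1 ('d')
  [10] 15/0 → 2 ('df')
  [11] 0/6 → 0 ('')
  [12] 6/13 → 1 ('e')
  [13] 13/12 → 1 ('e')
  [14] 12/16 → 0 ('')
  [15] 16/8 → 1 ('f')
  [16] 8/1 → 1 ('f')

[0, 1, 0, 0, 2, 3, 2, 1, 2, 1, 2, 0, 1, 1, 0, 1, 1]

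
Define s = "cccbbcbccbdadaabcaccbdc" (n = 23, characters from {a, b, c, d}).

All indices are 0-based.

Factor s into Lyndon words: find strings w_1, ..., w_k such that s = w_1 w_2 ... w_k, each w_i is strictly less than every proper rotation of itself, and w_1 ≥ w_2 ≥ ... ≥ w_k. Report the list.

emit factor 1: 'c' (i=0, period=1)
emit factor 2: 'c' (i=1, period=1)
emit factor 3: 'c' (i=2, period=1)
emit factor 4: 'bbcbccbd' (i=3, period=8)
emit factor 5: 'ad' (i=11, period=2)
emit factor 6: 'aabcaccbdc' (i=13, period=10)

["c", "c", "c", "bbcbccbd", "ad", "aabcaccbdc"]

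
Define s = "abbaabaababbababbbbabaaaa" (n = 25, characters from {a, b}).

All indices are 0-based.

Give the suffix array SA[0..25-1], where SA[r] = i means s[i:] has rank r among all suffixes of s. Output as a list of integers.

sorted suffixes:
  #0 SA[0]=24  'a'
  #1 SA[1]=23  'aa'
  #2 SA[2]=22  'aaa'
  #3 SA[3]=21  'aaaa'
  #4 SA[4]=3  'aabaababbababbbbabaaaa'
  #5 SA[5]=6  'aababbababbbbabaaaa'
  #6 SA[6]=19  'abaaaa'
  #7 SA[7]=4  'abaababbababbbbabaaaa'
  #8 SA[8]=7  'ababbababbbbabaaaa'
  #9 SA[9]=12  'ababbbbabaaaa'
  #10 SA[10]=0  'abbaabaababbababbbbabaaaa'
  #11 SA[11]=9  'abbababbbbabaaaa'
  #12 SA[12]=14  'abbbbabaaaa'
  #13 SA[13]=20  'baaaa'
  #14 SA[14]=2  'baabaababbababbbbabaaaa'
  #15 SA[15]=5  'baababbababbbbabaaaa'
  #16 SA[16]=18  'babaaaa'
  #17 SA[17]=11  'bababbbbabaaaa'
  #18 SA[18]=8  'babbababbbbabaaaa'
  #19 SA[19]=13  'babbbbabaaaa'
  #20 SA[20]=1  'bbaabaababbababbbbabaaaa'
  #21 SA[21]=17  'bbabaaaa'
  #22 SA[22]=10  'bbababbbbabaaaa'
  #23 SA[23]=16  'bbbabaaaa'
  #24 SA[24]=15  'bbbbabaaaa'

[24, 23, 22, 21, 3, 6, 19, 4, 7, 12, 0, 9, 14, 20, 2, 5, 18, 11, 8, 13, 1, 17, 10, 16, 15]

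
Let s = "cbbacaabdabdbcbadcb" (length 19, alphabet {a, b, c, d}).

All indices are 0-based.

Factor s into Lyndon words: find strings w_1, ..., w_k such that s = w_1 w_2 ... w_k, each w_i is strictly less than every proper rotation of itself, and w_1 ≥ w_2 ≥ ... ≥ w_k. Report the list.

["c", "b", "b", "ac", "aabdabdbcbadcb"]

emit factor 1: 'c' (i=0, period=1)
emit factor 2: 'b' (i=1, period=1)
emit factor 3: 'b' (i=2, period=1)
emit factor 4: 'ac' (i=3, period=2)
emit factor 5: 'aabdabdbcbadcb' (i=5, period=14)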